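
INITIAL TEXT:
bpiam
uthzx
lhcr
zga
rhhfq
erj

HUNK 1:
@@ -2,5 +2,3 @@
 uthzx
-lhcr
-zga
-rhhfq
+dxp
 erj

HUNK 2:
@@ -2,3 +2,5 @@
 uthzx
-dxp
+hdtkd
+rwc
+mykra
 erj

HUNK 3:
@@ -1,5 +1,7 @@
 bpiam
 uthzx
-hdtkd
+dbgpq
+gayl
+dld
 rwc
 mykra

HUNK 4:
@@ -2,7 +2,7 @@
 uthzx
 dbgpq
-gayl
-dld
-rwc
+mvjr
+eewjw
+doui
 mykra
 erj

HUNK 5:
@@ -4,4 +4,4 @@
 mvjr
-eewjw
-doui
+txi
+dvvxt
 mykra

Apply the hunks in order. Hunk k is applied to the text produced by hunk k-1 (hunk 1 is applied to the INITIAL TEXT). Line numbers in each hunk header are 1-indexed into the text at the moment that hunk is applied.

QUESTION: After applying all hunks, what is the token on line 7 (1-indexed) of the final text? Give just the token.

Hunk 1: at line 2 remove [lhcr,zga,rhhfq] add [dxp] -> 4 lines: bpiam uthzx dxp erj
Hunk 2: at line 2 remove [dxp] add [hdtkd,rwc,mykra] -> 6 lines: bpiam uthzx hdtkd rwc mykra erj
Hunk 3: at line 1 remove [hdtkd] add [dbgpq,gayl,dld] -> 8 lines: bpiam uthzx dbgpq gayl dld rwc mykra erj
Hunk 4: at line 2 remove [gayl,dld,rwc] add [mvjr,eewjw,doui] -> 8 lines: bpiam uthzx dbgpq mvjr eewjw doui mykra erj
Hunk 5: at line 4 remove [eewjw,doui] add [txi,dvvxt] -> 8 lines: bpiam uthzx dbgpq mvjr txi dvvxt mykra erj
Final line 7: mykra

Answer: mykra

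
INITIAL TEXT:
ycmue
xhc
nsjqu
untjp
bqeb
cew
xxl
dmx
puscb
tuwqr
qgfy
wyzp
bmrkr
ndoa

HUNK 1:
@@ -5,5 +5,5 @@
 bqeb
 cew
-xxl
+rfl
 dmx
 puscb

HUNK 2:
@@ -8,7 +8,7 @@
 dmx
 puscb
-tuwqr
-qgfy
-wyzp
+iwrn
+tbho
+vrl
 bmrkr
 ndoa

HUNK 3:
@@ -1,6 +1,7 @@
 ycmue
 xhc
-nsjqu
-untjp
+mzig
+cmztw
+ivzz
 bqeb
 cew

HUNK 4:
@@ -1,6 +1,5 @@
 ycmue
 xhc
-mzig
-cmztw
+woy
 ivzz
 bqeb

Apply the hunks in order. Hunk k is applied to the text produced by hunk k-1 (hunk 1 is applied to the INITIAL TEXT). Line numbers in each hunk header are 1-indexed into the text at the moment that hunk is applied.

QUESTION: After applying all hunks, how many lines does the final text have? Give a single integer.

Hunk 1: at line 5 remove [xxl] add [rfl] -> 14 lines: ycmue xhc nsjqu untjp bqeb cew rfl dmx puscb tuwqr qgfy wyzp bmrkr ndoa
Hunk 2: at line 8 remove [tuwqr,qgfy,wyzp] add [iwrn,tbho,vrl] -> 14 lines: ycmue xhc nsjqu untjp bqeb cew rfl dmx puscb iwrn tbho vrl bmrkr ndoa
Hunk 3: at line 1 remove [nsjqu,untjp] add [mzig,cmztw,ivzz] -> 15 lines: ycmue xhc mzig cmztw ivzz bqeb cew rfl dmx puscb iwrn tbho vrl bmrkr ndoa
Hunk 4: at line 1 remove [mzig,cmztw] add [woy] -> 14 lines: ycmue xhc woy ivzz bqeb cew rfl dmx puscb iwrn tbho vrl bmrkr ndoa
Final line count: 14

Answer: 14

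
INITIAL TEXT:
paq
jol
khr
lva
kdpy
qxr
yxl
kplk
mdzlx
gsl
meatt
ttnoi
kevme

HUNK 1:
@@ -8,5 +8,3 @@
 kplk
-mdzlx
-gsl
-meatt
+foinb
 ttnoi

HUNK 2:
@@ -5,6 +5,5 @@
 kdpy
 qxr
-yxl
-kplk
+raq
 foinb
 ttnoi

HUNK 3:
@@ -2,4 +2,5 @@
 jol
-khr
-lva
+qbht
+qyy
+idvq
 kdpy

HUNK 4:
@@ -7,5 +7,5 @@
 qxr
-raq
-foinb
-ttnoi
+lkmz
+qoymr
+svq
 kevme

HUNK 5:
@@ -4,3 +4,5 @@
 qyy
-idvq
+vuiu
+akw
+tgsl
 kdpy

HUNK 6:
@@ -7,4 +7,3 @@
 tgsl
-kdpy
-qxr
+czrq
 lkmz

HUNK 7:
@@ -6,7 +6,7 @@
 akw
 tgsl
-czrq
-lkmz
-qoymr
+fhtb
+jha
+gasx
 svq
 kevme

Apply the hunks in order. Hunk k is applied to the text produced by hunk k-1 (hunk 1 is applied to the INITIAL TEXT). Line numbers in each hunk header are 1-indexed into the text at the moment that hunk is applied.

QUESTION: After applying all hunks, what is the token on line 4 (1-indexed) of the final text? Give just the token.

Answer: qyy

Derivation:
Hunk 1: at line 8 remove [mdzlx,gsl,meatt] add [foinb] -> 11 lines: paq jol khr lva kdpy qxr yxl kplk foinb ttnoi kevme
Hunk 2: at line 5 remove [yxl,kplk] add [raq] -> 10 lines: paq jol khr lva kdpy qxr raq foinb ttnoi kevme
Hunk 3: at line 2 remove [khr,lva] add [qbht,qyy,idvq] -> 11 lines: paq jol qbht qyy idvq kdpy qxr raq foinb ttnoi kevme
Hunk 4: at line 7 remove [raq,foinb,ttnoi] add [lkmz,qoymr,svq] -> 11 lines: paq jol qbht qyy idvq kdpy qxr lkmz qoymr svq kevme
Hunk 5: at line 4 remove [idvq] add [vuiu,akw,tgsl] -> 13 lines: paq jol qbht qyy vuiu akw tgsl kdpy qxr lkmz qoymr svq kevme
Hunk 6: at line 7 remove [kdpy,qxr] add [czrq] -> 12 lines: paq jol qbht qyy vuiu akw tgsl czrq lkmz qoymr svq kevme
Hunk 7: at line 6 remove [czrq,lkmz,qoymr] add [fhtb,jha,gasx] -> 12 lines: paq jol qbht qyy vuiu akw tgsl fhtb jha gasx svq kevme
Final line 4: qyy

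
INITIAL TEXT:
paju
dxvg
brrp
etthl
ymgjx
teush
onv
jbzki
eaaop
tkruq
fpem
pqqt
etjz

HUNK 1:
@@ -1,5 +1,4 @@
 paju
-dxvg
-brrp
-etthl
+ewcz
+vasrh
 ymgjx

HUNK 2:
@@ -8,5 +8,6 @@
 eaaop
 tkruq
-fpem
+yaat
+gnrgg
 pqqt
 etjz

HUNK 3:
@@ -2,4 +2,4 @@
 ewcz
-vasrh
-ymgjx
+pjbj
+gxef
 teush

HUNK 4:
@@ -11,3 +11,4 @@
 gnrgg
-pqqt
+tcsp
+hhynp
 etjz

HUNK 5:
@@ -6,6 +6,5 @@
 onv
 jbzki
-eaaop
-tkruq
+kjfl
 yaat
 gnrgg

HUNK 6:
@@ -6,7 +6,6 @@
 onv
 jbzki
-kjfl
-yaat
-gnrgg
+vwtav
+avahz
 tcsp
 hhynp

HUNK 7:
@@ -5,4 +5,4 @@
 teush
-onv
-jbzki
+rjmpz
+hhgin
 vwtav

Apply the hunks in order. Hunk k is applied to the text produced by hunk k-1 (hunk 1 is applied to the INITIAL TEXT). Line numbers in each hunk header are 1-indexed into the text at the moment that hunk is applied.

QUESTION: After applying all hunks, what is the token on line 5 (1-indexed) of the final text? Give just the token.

Answer: teush

Derivation:
Hunk 1: at line 1 remove [dxvg,brrp,etthl] add [ewcz,vasrh] -> 12 lines: paju ewcz vasrh ymgjx teush onv jbzki eaaop tkruq fpem pqqt etjz
Hunk 2: at line 8 remove [fpem] add [yaat,gnrgg] -> 13 lines: paju ewcz vasrh ymgjx teush onv jbzki eaaop tkruq yaat gnrgg pqqt etjz
Hunk 3: at line 2 remove [vasrh,ymgjx] add [pjbj,gxef] -> 13 lines: paju ewcz pjbj gxef teush onv jbzki eaaop tkruq yaat gnrgg pqqt etjz
Hunk 4: at line 11 remove [pqqt] add [tcsp,hhynp] -> 14 lines: paju ewcz pjbj gxef teush onv jbzki eaaop tkruq yaat gnrgg tcsp hhynp etjz
Hunk 5: at line 6 remove [eaaop,tkruq] add [kjfl] -> 13 lines: paju ewcz pjbj gxef teush onv jbzki kjfl yaat gnrgg tcsp hhynp etjz
Hunk 6: at line 6 remove [kjfl,yaat,gnrgg] add [vwtav,avahz] -> 12 lines: paju ewcz pjbj gxef teush onv jbzki vwtav avahz tcsp hhynp etjz
Hunk 7: at line 5 remove [onv,jbzki] add [rjmpz,hhgin] -> 12 lines: paju ewcz pjbj gxef teush rjmpz hhgin vwtav avahz tcsp hhynp etjz
Final line 5: teush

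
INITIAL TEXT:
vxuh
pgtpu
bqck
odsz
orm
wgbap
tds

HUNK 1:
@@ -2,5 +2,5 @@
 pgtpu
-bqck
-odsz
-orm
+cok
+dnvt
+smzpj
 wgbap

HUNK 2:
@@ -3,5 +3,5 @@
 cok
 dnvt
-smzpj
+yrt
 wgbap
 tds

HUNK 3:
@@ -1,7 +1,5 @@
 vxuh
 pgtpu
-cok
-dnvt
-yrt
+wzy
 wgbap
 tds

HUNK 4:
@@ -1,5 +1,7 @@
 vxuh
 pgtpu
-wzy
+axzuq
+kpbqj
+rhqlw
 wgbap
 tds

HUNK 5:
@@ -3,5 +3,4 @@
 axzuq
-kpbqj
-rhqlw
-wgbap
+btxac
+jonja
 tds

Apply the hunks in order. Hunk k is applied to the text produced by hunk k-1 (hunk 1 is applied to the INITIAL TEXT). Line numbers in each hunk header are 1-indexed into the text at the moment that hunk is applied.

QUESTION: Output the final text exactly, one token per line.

Hunk 1: at line 2 remove [bqck,odsz,orm] add [cok,dnvt,smzpj] -> 7 lines: vxuh pgtpu cok dnvt smzpj wgbap tds
Hunk 2: at line 3 remove [smzpj] add [yrt] -> 7 lines: vxuh pgtpu cok dnvt yrt wgbap tds
Hunk 3: at line 1 remove [cok,dnvt,yrt] add [wzy] -> 5 lines: vxuh pgtpu wzy wgbap tds
Hunk 4: at line 1 remove [wzy] add [axzuq,kpbqj,rhqlw] -> 7 lines: vxuh pgtpu axzuq kpbqj rhqlw wgbap tds
Hunk 5: at line 3 remove [kpbqj,rhqlw,wgbap] add [btxac,jonja] -> 6 lines: vxuh pgtpu axzuq btxac jonja tds

Answer: vxuh
pgtpu
axzuq
btxac
jonja
tds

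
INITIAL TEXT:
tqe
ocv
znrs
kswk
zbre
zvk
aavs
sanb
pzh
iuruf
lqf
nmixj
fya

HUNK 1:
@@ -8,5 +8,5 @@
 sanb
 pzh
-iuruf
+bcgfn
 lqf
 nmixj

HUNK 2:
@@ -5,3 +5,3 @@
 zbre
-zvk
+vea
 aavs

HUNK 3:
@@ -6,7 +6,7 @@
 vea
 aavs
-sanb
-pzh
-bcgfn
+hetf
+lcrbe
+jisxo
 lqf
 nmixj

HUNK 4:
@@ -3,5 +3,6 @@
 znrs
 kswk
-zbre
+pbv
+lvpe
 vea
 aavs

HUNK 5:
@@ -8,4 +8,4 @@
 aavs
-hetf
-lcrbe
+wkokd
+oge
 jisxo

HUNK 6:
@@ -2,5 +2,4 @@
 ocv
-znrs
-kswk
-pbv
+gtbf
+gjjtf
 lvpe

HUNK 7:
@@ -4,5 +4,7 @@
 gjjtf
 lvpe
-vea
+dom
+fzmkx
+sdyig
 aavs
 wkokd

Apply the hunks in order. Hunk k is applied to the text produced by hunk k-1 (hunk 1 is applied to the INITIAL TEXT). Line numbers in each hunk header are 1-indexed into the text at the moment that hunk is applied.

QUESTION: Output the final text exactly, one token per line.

Hunk 1: at line 8 remove [iuruf] add [bcgfn] -> 13 lines: tqe ocv znrs kswk zbre zvk aavs sanb pzh bcgfn lqf nmixj fya
Hunk 2: at line 5 remove [zvk] add [vea] -> 13 lines: tqe ocv znrs kswk zbre vea aavs sanb pzh bcgfn lqf nmixj fya
Hunk 3: at line 6 remove [sanb,pzh,bcgfn] add [hetf,lcrbe,jisxo] -> 13 lines: tqe ocv znrs kswk zbre vea aavs hetf lcrbe jisxo lqf nmixj fya
Hunk 4: at line 3 remove [zbre] add [pbv,lvpe] -> 14 lines: tqe ocv znrs kswk pbv lvpe vea aavs hetf lcrbe jisxo lqf nmixj fya
Hunk 5: at line 8 remove [hetf,lcrbe] add [wkokd,oge] -> 14 lines: tqe ocv znrs kswk pbv lvpe vea aavs wkokd oge jisxo lqf nmixj fya
Hunk 6: at line 2 remove [znrs,kswk,pbv] add [gtbf,gjjtf] -> 13 lines: tqe ocv gtbf gjjtf lvpe vea aavs wkokd oge jisxo lqf nmixj fya
Hunk 7: at line 4 remove [vea] add [dom,fzmkx,sdyig] -> 15 lines: tqe ocv gtbf gjjtf lvpe dom fzmkx sdyig aavs wkokd oge jisxo lqf nmixj fya

Answer: tqe
ocv
gtbf
gjjtf
lvpe
dom
fzmkx
sdyig
aavs
wkokd
oge
jisxo
lqf
nmixj
fya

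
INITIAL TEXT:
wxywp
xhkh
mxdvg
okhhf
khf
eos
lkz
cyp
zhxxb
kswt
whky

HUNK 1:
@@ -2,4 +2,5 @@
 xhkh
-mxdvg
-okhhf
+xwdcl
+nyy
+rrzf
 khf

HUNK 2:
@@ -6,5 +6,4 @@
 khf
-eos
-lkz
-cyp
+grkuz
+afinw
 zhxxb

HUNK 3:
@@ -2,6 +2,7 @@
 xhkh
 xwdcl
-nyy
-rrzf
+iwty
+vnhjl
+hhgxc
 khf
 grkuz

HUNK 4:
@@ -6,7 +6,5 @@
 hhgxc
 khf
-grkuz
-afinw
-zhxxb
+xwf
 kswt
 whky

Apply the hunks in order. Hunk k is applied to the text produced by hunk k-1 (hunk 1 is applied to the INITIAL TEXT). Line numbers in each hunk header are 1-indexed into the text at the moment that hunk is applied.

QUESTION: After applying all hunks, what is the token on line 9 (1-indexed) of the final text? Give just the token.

Answer: kswt

Derivation:
Hunk 1: at line 2 remove [mxdvg,okhhf] add [xwdcl,nyy,rrzf] -> 12 lines: wxywp xhkh xwdcl nyy rrzf khf eos lkz cyp zhxxb kswt whky
Hunk 2: at line 6 remove [eos,lkz,cyp] add [grkuz,afinw] -> 11 lines: wxywp xhkh xwdcl nyy rrzf khf grkuz afinw zhxxb kswt whky
Hunk 3: at line 2 remove [nyy,rrzf] add [iwty,vnhjl,hhgxc] -> 12 lines: wxywp xhkh xwdcl iwty vnhjl hhgxc khf grkuz afinw zhxxb kswt whky
Hunk 4: at line 6 remove [grkuz,afinw,zhxxb] add [xwf] -> 10 lines: wxywp xhkh xwdcl iwty vnhjl hhgxc khf xwf kswt whky
Final line 9: kswt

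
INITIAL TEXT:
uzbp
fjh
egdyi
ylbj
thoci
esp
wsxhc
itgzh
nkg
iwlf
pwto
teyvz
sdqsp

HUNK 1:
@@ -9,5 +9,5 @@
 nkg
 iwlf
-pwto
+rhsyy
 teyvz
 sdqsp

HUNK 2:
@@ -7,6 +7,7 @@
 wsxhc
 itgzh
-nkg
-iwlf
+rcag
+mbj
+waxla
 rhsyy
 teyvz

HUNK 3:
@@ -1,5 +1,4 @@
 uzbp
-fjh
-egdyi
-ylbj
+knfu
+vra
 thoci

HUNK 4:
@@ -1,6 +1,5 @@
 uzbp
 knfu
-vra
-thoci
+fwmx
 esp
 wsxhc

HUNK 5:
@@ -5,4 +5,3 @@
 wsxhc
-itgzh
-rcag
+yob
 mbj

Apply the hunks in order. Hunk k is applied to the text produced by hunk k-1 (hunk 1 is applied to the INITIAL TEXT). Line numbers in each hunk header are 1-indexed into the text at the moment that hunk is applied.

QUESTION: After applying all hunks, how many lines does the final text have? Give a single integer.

Answer: 11

Derivation:
Hunk 1: at line 9 remove [pwto] add [rhsyy] -> 13 lines: uzbp fjh egdyi ylbj thoci esp wsxhc itgzh nkg iwlf rhsyy teyvz sdqsp
Hunk 2: at line 7 remove [nkg,iwlf] add [rcag,mbj,waxla] -> 14 lines: uzbp fjh egdyi ylbj thoci esp wsxhc itgzh rcag mbj waxla rhsyy teyvz sdqsp
Hunk 3: at line 1 remove [fjh,egdyi,ylbj] add [knfu,vra] -> 13 lines: uzbp knfu vra thoci esp wsxhc itgzh rcag mbj waxla rhsyy teyvz sdqsp
Hunk 4: at line 1 remove [vra,thoci] add [fwmx] -> 12 lines: uzbp knfu fwmx esp wsxhc itgzh rcag mbj waxla rhsyy teyvz sdqsp
Hunk 5: at line 5 remove [itgzh,rcag] add [yob] -> 11 lines: uzbp knfu fwmx esp wsxhc yob mbj waxla rhsyy teyvz sdqsp
Final line count: 11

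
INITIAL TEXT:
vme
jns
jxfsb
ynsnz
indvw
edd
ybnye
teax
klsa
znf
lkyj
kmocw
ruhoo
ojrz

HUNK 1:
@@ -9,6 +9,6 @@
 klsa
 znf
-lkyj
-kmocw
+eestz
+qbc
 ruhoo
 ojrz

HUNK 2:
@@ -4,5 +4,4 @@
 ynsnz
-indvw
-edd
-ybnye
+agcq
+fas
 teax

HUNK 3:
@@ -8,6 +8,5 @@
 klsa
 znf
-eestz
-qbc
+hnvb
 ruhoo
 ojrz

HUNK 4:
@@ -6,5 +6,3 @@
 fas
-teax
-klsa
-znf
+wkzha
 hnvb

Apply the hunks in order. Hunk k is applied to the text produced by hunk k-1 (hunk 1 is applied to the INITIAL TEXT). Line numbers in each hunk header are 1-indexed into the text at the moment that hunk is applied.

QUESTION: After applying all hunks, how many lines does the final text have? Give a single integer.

Hunk 1: at line 9 remove [lkyj,kmocw] add [eestz,qbc] -> 14 lines: vme jns jxfsb ynsnz indvw edd ybnye teax klsa znf eestz qbc ruhoo ojrz
Hunk 2: at line 4 remove [indvw,edd,ybnye] add [agcq,fas] -> 13 lines: vme jns jxfsb ynsnz agcq fas teax klsa znf eestz qbc ruhoo ojrz
Hunk 3: at line 8 remove [eestz,qbc] add [hnvb] -> 12 lines: vme jns jxfsb ynsnz agcq fas teax klsa znf hnvb ruhoo ojrz
Hunk 4: at line 6 remove [teax,klsa,znf] add [wkzha] -> 10 lines: vme jns jxfsb ynsnz agcq fas wkzha hnvb ruhoo ojrz
Final line count: 10

Answer: 10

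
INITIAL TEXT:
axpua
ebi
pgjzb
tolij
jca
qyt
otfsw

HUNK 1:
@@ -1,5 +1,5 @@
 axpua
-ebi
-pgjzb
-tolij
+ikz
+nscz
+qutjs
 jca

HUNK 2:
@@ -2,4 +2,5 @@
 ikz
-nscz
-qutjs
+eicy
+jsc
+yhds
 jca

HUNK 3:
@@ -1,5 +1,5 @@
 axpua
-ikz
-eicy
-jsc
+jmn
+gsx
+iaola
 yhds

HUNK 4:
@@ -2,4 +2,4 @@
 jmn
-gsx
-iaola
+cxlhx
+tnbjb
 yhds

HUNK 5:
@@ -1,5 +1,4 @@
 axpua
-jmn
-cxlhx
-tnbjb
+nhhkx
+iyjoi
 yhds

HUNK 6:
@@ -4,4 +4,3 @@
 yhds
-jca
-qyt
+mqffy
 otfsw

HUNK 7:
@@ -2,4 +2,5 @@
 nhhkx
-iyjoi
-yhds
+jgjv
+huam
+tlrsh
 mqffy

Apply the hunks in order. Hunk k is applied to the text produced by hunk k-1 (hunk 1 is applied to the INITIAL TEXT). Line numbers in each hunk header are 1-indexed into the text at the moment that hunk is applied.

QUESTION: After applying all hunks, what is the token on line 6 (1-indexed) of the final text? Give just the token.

Answer: mqffy

Derivation:
Hunk 1: at line 1 remove [ebi,pgjzb,tolij] add [ikz,nscz,qutjs] -> 7 lines: axpua ikz nscz qutjs jca qyt otfsw
Hunk 2: at line 2 remove [nscz,qutjs] add [eicy,jsc,yhds] -> 8 lines: axpua ikz eicy jsc yhds jca qyt otfsw
Hunk 3: at line 1 remove [ikz,eicy,jsc] add [jmn,gsx,iaola] -> 8 lines: axpua jmn gsx iaola yhds jca qyt otfsw
Hunk 4: at line 2 remove [gsx,iaola] add [cxlhx,tnbjb] -> 8 lines: axpua jmn cxlhx tnbjb yhds jca qyt otfsw
Hunk 5: at line 1 remove [jmn,cxlhx,tnbjb] add [nhhkx,iyjoi] -> 7 lines: axpua nhhkx iyjoi yhds jca qyt otfsw
Hunk 6: at line 4 remove [jca,qyt] add [mqffy] -> 6 lines: axpua nhhkx iyjoi yhds mqffy otfsw
Hunk 7: at line 2 remove [iyjoi,yhds] add [jgjv,huam,tlrsh] -> 7 lines: axpua nhhkx jgjv huam tlrsh mqffy otfsw
Final line 6: mqffy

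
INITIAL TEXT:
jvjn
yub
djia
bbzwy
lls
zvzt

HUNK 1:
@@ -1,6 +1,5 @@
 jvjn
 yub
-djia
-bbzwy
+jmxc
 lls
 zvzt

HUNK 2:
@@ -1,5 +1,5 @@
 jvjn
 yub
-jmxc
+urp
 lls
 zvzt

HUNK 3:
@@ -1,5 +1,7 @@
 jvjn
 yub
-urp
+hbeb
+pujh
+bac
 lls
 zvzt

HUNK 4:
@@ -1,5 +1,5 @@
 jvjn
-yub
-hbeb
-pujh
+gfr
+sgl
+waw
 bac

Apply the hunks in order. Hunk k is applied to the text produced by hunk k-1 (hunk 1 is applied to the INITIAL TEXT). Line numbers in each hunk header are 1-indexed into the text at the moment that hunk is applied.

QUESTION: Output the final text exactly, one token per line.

Hunk 1: at line 1 remove [djia,bbzwy] add [jmxc] -> 5 lines: jvjn yub jmxc lls zvzt
Hunk 2: at line 1 remove [jmxc] add [urp] -> 5 lines: jvjn yub urp lls zvzt
Hunk 3: at line 1 remove [urp] add [hbeb,pujh,bac] -> 7 lines: jvjn yub hbeb pujh bac lls zvzt
Hunk 4: at line 1 remove [yub,hbeb,pujh] add [gfr,sgl,waw] -> 7 lines: jvjn gfr sgl waw bac lls zvzt

Answer: jvjn
gfr
sgl
waw
bac
lls
zvzt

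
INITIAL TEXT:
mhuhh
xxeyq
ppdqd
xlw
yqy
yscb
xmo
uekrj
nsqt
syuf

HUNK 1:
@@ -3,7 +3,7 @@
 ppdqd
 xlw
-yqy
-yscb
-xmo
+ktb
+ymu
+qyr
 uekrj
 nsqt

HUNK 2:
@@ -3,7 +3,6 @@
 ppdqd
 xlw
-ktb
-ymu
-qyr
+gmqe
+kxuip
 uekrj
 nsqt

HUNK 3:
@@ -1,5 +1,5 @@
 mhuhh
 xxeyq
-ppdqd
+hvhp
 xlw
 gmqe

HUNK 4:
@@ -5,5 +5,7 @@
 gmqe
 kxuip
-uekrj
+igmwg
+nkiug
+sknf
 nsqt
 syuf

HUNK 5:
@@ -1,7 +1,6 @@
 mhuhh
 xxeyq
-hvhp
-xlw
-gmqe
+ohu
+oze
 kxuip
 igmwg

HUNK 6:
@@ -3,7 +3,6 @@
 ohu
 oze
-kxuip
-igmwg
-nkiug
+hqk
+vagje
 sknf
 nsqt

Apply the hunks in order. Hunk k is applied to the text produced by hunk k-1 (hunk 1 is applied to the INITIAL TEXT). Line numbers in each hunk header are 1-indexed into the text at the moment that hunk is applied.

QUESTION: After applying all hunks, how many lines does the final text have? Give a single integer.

Hunk 1: at line 3 remove [yqy,yscb,xmo] add [ktb,ymu,qyr] -> 10 lines: mhuhh xxeyq ppdqd xlw ktb ymu qyr uekrj nsqt syuf
Hunk 2: at line 3 remove [ktb,ymu,qyr] add [gmqe,kxuip] -> 9 lines: mhuhh xxeyq ppdqd xlw gmqe kxuip uekrj nsqt syuf
Hunk 3: at line 1 remove [ppdqd] add [hvhp] -> 9 lines: mhuhh xxeyq hvhp xlw gmqe kxuip uekrj nsqt syuf
Hunk 4: at line 5 remove [uekrj] add [igmwg,nkiug,sknf] -> 11 lines: mhuhh xxeyq hvhp xlw gmqe kxuip igmwg nkiug sknf nsqt syuf
Hunk 5: at line 1 remove [hvhp,xlw,gmqe] add [ohu,oze] -> 10 lines: mhuhh xxeyq ohu oze kxuip igmwg nkiug sknf nsqt syuf
Hunk 6: at line 3 remove [kxuip,igmwg,nkiug] add [hqk,vagje] -> 9 lines: mhuhh xxeyq ohu oze hqk vagje sknf nsqt syuf
Final line count: 9

Answer: 9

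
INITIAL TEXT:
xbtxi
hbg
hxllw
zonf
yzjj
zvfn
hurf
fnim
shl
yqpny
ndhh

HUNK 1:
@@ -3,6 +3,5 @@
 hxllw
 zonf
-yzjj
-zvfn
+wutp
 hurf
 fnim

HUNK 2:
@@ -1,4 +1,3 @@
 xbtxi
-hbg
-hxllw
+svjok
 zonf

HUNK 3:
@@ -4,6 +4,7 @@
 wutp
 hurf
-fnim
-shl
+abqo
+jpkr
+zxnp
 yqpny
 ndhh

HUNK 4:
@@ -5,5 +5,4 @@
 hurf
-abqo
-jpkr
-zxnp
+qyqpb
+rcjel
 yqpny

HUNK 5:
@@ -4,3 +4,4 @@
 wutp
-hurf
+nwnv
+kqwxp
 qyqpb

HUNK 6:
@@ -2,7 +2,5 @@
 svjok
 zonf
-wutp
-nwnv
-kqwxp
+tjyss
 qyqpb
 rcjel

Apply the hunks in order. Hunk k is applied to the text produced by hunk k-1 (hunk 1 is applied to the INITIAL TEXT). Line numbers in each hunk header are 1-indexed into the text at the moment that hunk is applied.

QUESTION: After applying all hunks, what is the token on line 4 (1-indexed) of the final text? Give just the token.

Hunk 1: at line 3 remove [yzjj,zvfn] add [wutp] -> 10 lines: xbtxi hbg hxllw zonf wutp hurf fnim shl yqpny ndhh
Hunk 2: at line 1 remove [hbg,hxllw] add [svjok] -> 9 lines: xbtxi svjok zonf wutp hurf fnim shl yqpny ndhh
Hunk 3: at line 4 remove [fnim,shl] add [abqo,jpkr,zxnp] -> 10 lines: xbtxi svjok zonf wutp hurf abqo jpkr zxnp yqpny ndhh
Hunk 4: at line 5 remove [abqo,jpkr,zxnp] add [qyqpb,rcjel] -> 9 lines: xbtxi svjok zonf wutp hurf qyqpb rcjel yqpny ndhh
Hunk 5: at line 4 remove [hurf] add [nwnv,kqwxp] -> 10 lines: xbtxi svjok zonf wutp nwnv kqwxp qyqpb rcjel yqpny ndhh
Hunk 6: at line 2 remove [wutp,nwnv,kqwxp] add [tjyss] -> 8 lines: xbtxi svjok zonf tjyss qyqpb rcjel yqpny ndhh
Final line 4: tjyss

Answer: tjyss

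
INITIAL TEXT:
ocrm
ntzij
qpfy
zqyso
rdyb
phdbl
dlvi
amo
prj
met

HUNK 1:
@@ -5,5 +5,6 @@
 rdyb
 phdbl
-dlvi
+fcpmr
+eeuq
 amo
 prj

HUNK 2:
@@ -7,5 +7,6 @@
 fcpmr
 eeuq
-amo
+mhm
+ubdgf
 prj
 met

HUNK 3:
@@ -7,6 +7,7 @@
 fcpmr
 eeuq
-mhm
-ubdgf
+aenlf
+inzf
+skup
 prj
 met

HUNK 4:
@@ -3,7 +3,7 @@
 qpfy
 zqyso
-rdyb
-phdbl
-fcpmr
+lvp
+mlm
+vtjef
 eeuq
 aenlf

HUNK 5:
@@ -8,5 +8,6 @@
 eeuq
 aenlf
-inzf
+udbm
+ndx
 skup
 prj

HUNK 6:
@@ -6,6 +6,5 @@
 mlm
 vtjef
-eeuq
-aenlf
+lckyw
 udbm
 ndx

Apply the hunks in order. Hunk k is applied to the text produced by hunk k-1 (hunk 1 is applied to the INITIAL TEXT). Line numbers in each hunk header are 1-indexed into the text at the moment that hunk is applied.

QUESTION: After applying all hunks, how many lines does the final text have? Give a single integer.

Hunk 1: at line 5 remove [dlvi] add [fcpmr,eeuq] -> 11 lines: ocrm ntzij qpfy zqyso rdyb phdbl fcpmr eeuq amo prj met
Hunk 2: at line 7 remove [amo] add [mhm,ubdgf] -> 12 lines: ocrm ntzij qpfy zqyso rdyb phdbl fcpmr eeuq mhm ubdgf prj met
Hunk 3: at line 7 remove [mhm,ubdgf] add [aenlf,inzf,skup] -> 13 lines: ocrm ntzij qpfy zqyso rdyb phdbl fcpmr eeuq aenlf inzf skup prj met
Hunk 4: at line 3 remove [rdyb,phdbl,fcpmr] add [lvp,mlm,vtjef] -> 13 lines: ocrm ntzij qpfy zqyso lvp mlm vtjef eeuq aenlf inzf skup prj met
Hunk 5: at line 8 remove [inzf] add [udbm,ndx] -> 14 lines: ocrm ntzij qpfy zqyso lvp mlm vtjef eeuq aenlf udbm ndx skup prj met
Hunk 6: at line 6 remove [eeuq,aenlf] add [lckyw] -> 13 lines: ocrm ntzij qpfy zqyso lvp mlm vtjef lckyw udbm ndx skup prj met
Final line count: 13

Answer: 13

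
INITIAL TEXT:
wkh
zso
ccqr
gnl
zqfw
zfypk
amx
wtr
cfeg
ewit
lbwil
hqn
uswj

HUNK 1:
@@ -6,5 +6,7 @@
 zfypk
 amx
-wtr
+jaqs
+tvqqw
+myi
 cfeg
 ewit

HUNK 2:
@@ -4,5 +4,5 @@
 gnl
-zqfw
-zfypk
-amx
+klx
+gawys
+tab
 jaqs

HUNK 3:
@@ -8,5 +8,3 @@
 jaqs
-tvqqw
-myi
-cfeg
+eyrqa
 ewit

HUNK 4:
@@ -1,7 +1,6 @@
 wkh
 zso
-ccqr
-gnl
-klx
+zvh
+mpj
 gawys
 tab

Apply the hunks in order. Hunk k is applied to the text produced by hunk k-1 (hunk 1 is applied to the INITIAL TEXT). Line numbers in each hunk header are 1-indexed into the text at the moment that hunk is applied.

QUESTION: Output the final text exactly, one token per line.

Answer: wkh
zso
zvh
mpj
gawys
tab
jaqs
eyrqa
ewit
lbwil
hqn
uswj

Derivation:
Hunk 1: at line 6 remove [wtr] add [jaqs,tvqqw,myi] -> 15 lines: wkh zso ccqr gnl zqfw zfypk amx jaqs tvqqw myi cfeg ewit lbwil hqn uswj
Hunk 2: at line 4 remove [zqfw,zfypk,amx] add [klx,gawys,tab] -> 15 lines: wkh zso ccqr gnl klx gawys tab jaqs tvqqw myi cfeg ewit lbwil hqn uswj
Hunk 3: at line 8 remove [tvqqw,myi,cfeg] add [eyrqa] -> 13 lines: wkh zso ccqr gnl klx gawys tab jaqs eyrqa ewit lbwil hqn uswj
Hunk 4: at line 1 remove [ccqr,gnl,klx] add [zvh,mpj] -> 12 lines: wkh zso zvh mpj gawys tab jaqs eyrqa ewit lbwil hqn uswj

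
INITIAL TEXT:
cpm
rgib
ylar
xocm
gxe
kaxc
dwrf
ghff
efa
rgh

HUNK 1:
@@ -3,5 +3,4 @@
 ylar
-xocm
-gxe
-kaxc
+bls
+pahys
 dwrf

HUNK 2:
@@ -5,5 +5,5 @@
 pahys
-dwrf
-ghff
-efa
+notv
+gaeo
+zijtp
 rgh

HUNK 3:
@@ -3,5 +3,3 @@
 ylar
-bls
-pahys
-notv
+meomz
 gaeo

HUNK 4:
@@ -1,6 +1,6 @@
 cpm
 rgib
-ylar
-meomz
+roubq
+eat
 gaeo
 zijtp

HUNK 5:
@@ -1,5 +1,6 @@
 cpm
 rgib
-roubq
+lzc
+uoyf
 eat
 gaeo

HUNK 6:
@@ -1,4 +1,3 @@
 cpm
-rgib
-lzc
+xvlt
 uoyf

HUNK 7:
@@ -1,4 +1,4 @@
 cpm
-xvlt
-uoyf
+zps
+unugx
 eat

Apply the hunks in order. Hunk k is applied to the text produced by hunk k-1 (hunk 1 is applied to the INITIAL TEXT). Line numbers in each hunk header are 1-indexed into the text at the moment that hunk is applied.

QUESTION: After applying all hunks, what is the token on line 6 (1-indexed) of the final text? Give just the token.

Answer: zijtp

Derivation:
Hunk 1: at line 3 remove [xocm,gxe,kaxc] add [bls,pahys] -> 9 lines: cpm rgib ylar bls pahys dwrf ghff efa rgh
Hunk 2: at line 5 remove [dwrf,ghff,efa] add [notv,gaeo,zijtp] -> 9 lines: cpm rgib ylar bls pahys notv gaeo zijtp rgh
Hunk 3: at line 3 remove [bls,pahys,notv] add [meomz] -> 7 lines: cpm rgib ylar meomz gaeo zijtp rgh
Hunk 4: at line 1 remove [ylar,meomz] add [roubq,eat] -> 7 lines: cpm rgib roubq eat gaeo zijtp rgh
Hunk 5: at line 1 remove [roubq] add [lzc,uoyf] -> 8 lines: cpm rgib lzc uoyf eat gaeo zijtp rgh
Hunk 6: at line 1 remove [rgib,lzc] add [xvlt] -> 7 lines: cpm xvlt uoyf eat gaeo zijtp rgh
Hunk 7: at line 1 remove [xvlt,uoyf] add [zps,unugx] -> 7 lines: cpm zps unugx eat gaeo zijtp rgh
Final line 6: zijtp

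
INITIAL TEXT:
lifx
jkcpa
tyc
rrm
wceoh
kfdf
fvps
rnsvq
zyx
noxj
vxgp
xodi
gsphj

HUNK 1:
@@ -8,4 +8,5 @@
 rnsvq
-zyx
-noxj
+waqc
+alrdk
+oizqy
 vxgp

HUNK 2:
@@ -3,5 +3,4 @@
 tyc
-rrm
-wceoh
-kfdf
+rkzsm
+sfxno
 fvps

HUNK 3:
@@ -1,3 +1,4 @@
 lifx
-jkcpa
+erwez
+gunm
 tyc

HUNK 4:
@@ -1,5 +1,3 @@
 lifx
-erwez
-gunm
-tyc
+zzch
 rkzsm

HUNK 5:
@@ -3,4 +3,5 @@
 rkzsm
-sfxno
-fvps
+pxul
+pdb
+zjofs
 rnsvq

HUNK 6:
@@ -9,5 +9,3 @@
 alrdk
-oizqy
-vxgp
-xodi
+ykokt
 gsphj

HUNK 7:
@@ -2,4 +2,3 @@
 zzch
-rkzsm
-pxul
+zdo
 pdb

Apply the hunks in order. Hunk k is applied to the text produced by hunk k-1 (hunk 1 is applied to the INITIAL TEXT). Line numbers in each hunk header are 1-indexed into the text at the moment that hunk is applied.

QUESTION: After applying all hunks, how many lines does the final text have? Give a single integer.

Answer: 10

Derivation:
Hunk 1: at line 8 remove [zyx,noxj] add [waqc,alrdk,oizqy] -> 14 lines: lifx jkcpa tyc rrm wceoh kfdf fvps rnsvq waqc alrdk oizqy vxgp xodi gsphj
Hunk 2: at line 3 remove [rrm,wceoh,kfdf] add [rkzsm,sfxno] -> 13 lines: lifx jkcpa tyc rkzsm sfxno fvps rnsvq waqc alrdk oizqy vxgp xodi gsphj
Hunk 3: at line 1 remove [jkcpa] add [erwez,gunm] -> 14 lines: lifx erwez gunm tyc rkzsm sfxno fvps rnsvq waqc alrdk oizqy vxgp xodi gsphj
Hunk 4: at line 1 remove [erwez,gunm,tyc] add [zzch] -> 12 lines: lifx zzch rkzsm sfxno fvps rnsvq waqc alrdk oizqy vxgp xodi gsphj
Hunk 5: at line 3 remove [sfxno,fvps] add [pxul,pdb,zjofs] -> 13 lines: lifx zzch rkzsm pxul pdb zjofs rnsvq waqc alrdk oizqy vxgp xodi gsphj
Hunk 6: at line 9 remove [oizqy,vxgp,xodi] add [ykokt] -> 11 lines: lifx zzch rkzsm pxul pdb zjofs rnsvq waqc alrdk ykokt gsphj
Hunk 7: at line 2 remove [rkzsm,pxul] add [zdo] -> 10 lines: lifx zzch zdo pdb zjofs rnsvq waqc alrdk ykokt gsphj
Final line count: 10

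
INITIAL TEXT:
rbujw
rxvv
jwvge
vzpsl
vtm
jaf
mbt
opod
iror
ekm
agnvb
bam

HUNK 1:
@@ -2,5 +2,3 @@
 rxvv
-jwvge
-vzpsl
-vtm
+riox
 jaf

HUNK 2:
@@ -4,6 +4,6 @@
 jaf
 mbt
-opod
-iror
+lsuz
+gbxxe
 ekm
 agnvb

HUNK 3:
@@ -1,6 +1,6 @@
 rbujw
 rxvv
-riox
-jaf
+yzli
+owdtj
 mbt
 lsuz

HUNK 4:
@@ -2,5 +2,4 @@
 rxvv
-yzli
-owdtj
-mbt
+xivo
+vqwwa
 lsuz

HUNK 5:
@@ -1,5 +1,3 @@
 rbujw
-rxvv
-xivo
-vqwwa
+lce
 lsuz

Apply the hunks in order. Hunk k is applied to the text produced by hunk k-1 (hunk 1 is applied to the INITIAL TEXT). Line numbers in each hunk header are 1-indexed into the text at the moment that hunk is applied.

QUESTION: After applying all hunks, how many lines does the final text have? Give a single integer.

Answer: 7

Derivation:
Hunk 1: at line 2 remove [jwvge,vzpsl,vtm] add [riox] -> 10 lines: rbujw rxvv riox jaf mbt opod iror ekm agnvb bam
Hunk 2: at line 4 remove [opod,iror] add [lsuz,gbxxe] -> 10 lines: rbujw rxvv riox jaf mbt lsuz gbxxe ekm agnvb bam
Hunk 3: at line 1 remove [riox,jaf] add [yzli,owdtj] -> 10 lines: rbujw rxvv yzli owdtj mbt lsuz gbxxe ekm agnvb bam
Hunk 4: at line 2 remove [yzli,owdtj,mbt] add [xivo,vqwwa] -> 9 lines: rbujw rxvv xivo vqwwa lsuz gbxxe ekm agnvb bam
Hunk 5: at line 1 remove [rxvv,xivo,vqwwa] add [lce] -> 7 lines: rbujw lce lsuz gbxxe ekm agnvb bam
Final line count: 7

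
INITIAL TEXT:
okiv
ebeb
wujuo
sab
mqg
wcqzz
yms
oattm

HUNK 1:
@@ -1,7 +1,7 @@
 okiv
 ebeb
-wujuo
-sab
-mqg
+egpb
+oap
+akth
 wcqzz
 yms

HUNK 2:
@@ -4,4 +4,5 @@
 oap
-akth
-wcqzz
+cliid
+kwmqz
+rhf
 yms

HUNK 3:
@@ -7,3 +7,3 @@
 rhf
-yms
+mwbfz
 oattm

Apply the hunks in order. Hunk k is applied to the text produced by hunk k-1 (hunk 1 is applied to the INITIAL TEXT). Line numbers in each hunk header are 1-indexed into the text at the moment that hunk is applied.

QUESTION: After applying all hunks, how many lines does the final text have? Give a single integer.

Hunk 1: at line 1 remove [wujuo,sab,mqg] add [egpb,oap,akth] -> 8 lines: okiv ebeb egpb oap akth wcqzz yms oattm
Hunk 2: at line 4 remove [akth,wcqzz] add [cliid,kwmqz,rhf] -> 9 lines: okiv ebeb egpb oap cliid kwmqz rhf yms oattm
Hunk 3: at line 7 remove [yms] add [mwbfz] -> 9 lines: okiv ebeb egpb oap cliid kwmqz rhf mwbfz oattm
Final line count: 9

Answer: 9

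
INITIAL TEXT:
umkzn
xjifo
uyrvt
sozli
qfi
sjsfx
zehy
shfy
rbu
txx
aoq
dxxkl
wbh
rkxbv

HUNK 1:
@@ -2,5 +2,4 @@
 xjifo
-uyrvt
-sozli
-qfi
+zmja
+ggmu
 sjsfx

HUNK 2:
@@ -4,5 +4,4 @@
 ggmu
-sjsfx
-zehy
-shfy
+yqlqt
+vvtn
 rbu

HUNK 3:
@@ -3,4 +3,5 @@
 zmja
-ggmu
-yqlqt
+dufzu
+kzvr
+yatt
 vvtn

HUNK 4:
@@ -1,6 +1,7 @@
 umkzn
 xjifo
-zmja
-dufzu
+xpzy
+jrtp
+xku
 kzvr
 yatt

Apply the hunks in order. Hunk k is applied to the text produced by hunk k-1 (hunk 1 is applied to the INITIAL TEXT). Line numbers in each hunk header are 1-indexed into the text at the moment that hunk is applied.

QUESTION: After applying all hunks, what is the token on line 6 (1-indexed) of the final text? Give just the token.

Answer: kzvr

Derivation:
Hunk 1: at line 2 remove [uyrvt,sozli,qfi] add [zmja,ggmu] -> 13 lines: umkzn xjifo zmja ggmu sjsfx zehy shfy rbu txx aoq dxxkl wbh rkxbv
Hunk 2: at line 4 remove [sjsfx,zehy,shfy] add [yqlqt,vvtn] -> 12 lines: umkzn xjifo zmja ggmu yqlqt vvtn rbu txx aoq dxxkl wbh rkxbv
Hunk 3: at line 3 remove [ggmu,yqlqt] add [dufzu,kzvr,yatt] -> 13 lines: umkzn xjifo zmja dufzu kzvr yatt vvtn rbu txx aoq dxxkl wbh rkxbv
Hunk 4: at line 1 remove [zmja,dufzu] add [xpzy,jrtp,xku] -> 14 lines: umkzn xjifo xpzy jrtp xku kzvr yatt vvtn rbu txx aoq dxxkl wbh rkxbv
Final line 6: kzvr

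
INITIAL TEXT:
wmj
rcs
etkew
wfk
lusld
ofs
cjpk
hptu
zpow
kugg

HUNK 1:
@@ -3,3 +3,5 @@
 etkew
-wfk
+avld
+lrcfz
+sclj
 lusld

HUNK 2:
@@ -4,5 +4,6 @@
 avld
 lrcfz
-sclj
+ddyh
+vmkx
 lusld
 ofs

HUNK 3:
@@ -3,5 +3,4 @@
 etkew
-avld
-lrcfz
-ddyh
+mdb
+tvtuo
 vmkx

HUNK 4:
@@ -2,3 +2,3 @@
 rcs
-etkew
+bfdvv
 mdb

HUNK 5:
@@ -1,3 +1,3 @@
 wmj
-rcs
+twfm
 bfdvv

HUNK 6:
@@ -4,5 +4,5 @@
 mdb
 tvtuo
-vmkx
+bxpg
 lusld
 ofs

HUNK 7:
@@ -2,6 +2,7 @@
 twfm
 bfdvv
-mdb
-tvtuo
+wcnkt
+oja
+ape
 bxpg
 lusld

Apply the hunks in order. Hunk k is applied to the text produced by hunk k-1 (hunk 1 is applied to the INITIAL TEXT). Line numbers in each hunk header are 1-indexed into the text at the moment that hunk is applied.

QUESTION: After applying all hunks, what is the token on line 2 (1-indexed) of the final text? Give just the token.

Hunk 1: at line 3 remove [wfk] add [avld,lrcfz,sclj] -> 12 lines: wmj rcs etkew avld lrcfz sclj lusld ofs cjpk hptu zpow kugg
Hunk 2: at line 4 remove [sclj] add [ddyh,vmkx] -> 13 lines: wmj rcs etkew avld lrcfz ddyh vmkx lusld ofs cjpk hptu zpow kugg
Hunk 3: at line 3 remove [avld,lrcfz,ddyh] add [mdb,tvtuo] -> 12 lines: wmj rcs etkew mdb tvtuo vmkx lusld ofs cjpk hptu zpow kugg
Hunk 4: at line 2 remove [etkew] add [bfdvv] -> 12 lines: wmj rcs bfdvv mdb tvtuo vmkx lusld ofs cjpk hptu zpow kugg
Hunk 5: at line 1 remove [rcs] add [twfm] -> 12 lines: wmj twfm bfdvv mdb tvtuo vmkx lusld ofs cjpk hptu zpow kugg
Hunk 6: at line 4 remove [vmkx] add [bxpg] -> 12 lines: wmj twfm bfdvv mdb tvtuo bxpg lusld ofs cjpk hptu zpow kugg
Hunk 7: at line 2 remove [mdb,tvtuo] add [wcnkt,oja,ape] -> 13 lines: wmj twfm bfdvv wcnkt oja ape bxpg lusld ofs cjpk hptu zpow kugg
Final line 2: twfm

Answer: twfm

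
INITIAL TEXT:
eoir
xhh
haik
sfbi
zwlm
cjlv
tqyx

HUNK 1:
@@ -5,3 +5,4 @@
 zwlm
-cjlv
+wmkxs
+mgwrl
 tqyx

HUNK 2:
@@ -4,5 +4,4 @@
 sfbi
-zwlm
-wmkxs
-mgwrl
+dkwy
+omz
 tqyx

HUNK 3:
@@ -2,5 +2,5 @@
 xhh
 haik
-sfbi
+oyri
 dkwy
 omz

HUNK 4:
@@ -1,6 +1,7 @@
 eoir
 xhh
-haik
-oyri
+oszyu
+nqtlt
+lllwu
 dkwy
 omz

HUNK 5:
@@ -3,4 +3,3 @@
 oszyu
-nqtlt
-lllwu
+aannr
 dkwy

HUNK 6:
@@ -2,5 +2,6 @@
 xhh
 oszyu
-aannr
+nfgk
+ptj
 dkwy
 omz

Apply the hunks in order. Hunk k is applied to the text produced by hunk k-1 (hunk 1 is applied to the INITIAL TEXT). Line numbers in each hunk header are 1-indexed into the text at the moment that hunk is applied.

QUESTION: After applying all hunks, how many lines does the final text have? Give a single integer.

Answer: 8

Derivation:
Hunk 1: at line 5 remove [cjlv] add [wmkxs,mgwrl] -> 8 lines: eoir xhh haik sfbi zwlm wmkxs mgwrl tqyx
Hunk 2: at line 4 remove [zwlm,wmkxs,mgwrl] add [dkwy,omz] -> 7 lines: eoir xhh haik sfbi dkwy omz tqyx
Hunk 3: at line 2 remove [sfbi] add [oyri] -> 7 lines: eoir xhh haik oyri dkwy omz tqyx
Hunk 4: at line 1 remove [haik,oyri] add [oszyu,nqtlt,lllwu] -> 8 lines: eoir xhh oszyu nqtlt lllwu dkwy omz tqyx
Hunk 5: at line 3 remove [nqtlt,lllwu] add [aannr] -> 7 lines: eoir xhh oszyu aannr dkwy omz tqyx
Hunk 6: at line 2 remove [aannr] add [nfgk,ptj] -> 8 lines: eoir xhh oszyu nfgk ptj dkwy omz tqyx
Final line count: 8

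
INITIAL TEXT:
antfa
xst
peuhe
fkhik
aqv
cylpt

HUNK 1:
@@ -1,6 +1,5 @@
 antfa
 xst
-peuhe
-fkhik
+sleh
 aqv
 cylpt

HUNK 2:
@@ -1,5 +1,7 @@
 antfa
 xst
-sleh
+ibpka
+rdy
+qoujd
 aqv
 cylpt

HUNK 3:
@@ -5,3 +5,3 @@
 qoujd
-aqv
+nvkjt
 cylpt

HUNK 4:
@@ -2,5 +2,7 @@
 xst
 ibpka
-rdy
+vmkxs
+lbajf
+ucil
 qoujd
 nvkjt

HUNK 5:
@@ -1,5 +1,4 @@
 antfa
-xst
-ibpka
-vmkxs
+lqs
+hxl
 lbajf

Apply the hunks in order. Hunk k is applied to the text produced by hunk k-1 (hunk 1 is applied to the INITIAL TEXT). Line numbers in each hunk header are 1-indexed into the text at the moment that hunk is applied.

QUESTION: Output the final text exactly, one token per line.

Hunk 1: at line 1 remove [peuhe,fkhik] add [sleh] -> 5 lines: antfa xst sleh aqv cylpt
Hunk 2: at line 1 remove [sleh] add [ibpka,rdy,qoujd] -> 7 lines: antfa xst ibpka rdy qoujd aqv cylpt
Hunk 3: at line 5 remove [aqv] add [nvkjt] -> 7 lines: antfa xst ibpka rdy qoujd nvkjt cylpt
Hunk 4: at line 2 remove [rdy] add [vmkxs,lbajf,ucil] -> 9 lines: antfa xst ibpka vmkxs lbajf ucil qoujd nvkjt cylpt
Hunk 5: at line 1 remove [xst,ibpka,vmkxs] add [lqs,hxl] -> 8 lines: antfa lqs hxl lbajf ucil qoujd nvkjt cylpt

Answer: antfa
lqs
hxl
lbajf
ucil
qoujd
nvkjt
cylpt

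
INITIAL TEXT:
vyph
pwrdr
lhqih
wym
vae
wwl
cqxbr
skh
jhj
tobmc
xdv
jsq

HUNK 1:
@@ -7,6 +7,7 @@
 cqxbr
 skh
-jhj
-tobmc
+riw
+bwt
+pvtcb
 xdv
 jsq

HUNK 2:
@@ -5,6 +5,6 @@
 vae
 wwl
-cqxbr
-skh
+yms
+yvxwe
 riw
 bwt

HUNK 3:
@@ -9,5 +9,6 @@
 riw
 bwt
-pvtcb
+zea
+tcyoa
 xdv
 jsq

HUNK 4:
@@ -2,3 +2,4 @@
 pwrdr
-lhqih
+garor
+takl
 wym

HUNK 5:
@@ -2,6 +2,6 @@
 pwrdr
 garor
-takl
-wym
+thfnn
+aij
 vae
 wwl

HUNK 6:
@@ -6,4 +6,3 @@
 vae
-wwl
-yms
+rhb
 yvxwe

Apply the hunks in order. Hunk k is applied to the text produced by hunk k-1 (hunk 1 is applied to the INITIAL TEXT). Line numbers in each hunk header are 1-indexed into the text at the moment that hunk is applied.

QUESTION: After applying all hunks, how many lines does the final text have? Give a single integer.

Answer: 14

Derivation:
Hunk 1: at line 7 remove [jhj,tobmc] add [riw,bwt,pvtcb] -> 13 lines: vyph pwrdr lhqih wym vae wwl cqxbr skh riw bwt pvtcb xdv jsq
Hunk 2: at line 5 remove [cqxbr,skh] add [yms,yvxwe] -> 13 lines: vyph pwrdr lhqih wym vae wwl yms yvxwe riw bwt pvtcb xdv jsq
Hunk 3: at line 9 remove [pvtcb] add [zea,tcyoa] -> 14 lines: vyph pwrdr lhqih wym vae wwl yms yvxwe riw bwt zea tcyoa xdv jsq
Hunk 4: at line 2 remove [lhqih] add [garor,takl] -> 15 lines: vyph pwrdr garor takl wym vae wwl yms yvxwe riw bwt zea tcyoa xdv jsq
Hunk 5: at line 2 remove [takl,wym] add [thfnn,aij] -> 15 lines: vyph pwrdr garor thfnn aij vae wwl yms yvxwe riw bwt zea tcyoa xdv jsq
Hunk 6: at line 6 remove [wwl,yms] add [rhb] -> 14 lines: vyph pwrdr garor thfnn aij vae rhb yvxwe riw bwt zea tcyoa xdv jsq
Final line count: 14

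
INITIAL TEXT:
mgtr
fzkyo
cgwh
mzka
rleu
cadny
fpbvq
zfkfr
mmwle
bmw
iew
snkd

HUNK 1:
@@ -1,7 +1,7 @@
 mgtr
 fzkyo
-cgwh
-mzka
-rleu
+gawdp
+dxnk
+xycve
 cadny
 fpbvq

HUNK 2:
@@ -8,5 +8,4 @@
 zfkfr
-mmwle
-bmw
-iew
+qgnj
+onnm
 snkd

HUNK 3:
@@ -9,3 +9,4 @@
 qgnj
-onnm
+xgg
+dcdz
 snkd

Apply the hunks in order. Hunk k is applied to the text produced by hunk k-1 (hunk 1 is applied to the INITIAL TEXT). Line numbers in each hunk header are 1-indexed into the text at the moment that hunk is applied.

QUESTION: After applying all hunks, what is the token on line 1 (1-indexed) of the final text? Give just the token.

Answer: mgtr

Derivation:
Hunk 1: at line 1 remove [cgwh,mzka,rleu] add [gawdp,dxnk,xycve] -> 12 lines: mgtr fzkyo gawdp dxnk xycve cadny fpbvq zfkfr mmwle bmw iew snkd
Hunk 2: at line 8 remove [mmwle,bmw,iew] add [qgnj,onnm] -> 11 lines: mgtr fzkyo gawdp dxnk xycve cadny fpbvq zfkfr qgnj onnm snkd
Hunk 3: at line 9 remove [onnm] add [xgg,dcdz] -> 12 lines: mgtr fzkyo gawdp dxnk xycve cadny fpbvq zfkfr qgnj xgg dcdz snkd
Final line 1: mgtr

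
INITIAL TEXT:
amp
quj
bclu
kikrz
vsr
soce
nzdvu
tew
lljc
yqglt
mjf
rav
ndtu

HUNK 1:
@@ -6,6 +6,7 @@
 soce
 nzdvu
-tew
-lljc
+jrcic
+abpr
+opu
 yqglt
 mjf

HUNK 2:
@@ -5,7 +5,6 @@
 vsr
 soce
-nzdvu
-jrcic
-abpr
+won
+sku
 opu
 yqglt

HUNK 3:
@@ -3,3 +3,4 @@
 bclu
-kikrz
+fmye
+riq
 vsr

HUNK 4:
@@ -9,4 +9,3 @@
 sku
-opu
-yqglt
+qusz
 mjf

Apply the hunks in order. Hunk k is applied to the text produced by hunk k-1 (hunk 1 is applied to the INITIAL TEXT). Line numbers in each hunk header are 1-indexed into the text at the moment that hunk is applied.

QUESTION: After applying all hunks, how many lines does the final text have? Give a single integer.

Answer: 13

Derivation:
Hunk 1: at line 6 remove [tew,lljc] add [jrcic,abpr,opu] -> 14 lines: amp quj bclu kikrz vsr soce nzdvu jrcic abpr opu yqglt mjf rav ndtu
Hunk 2: at line 5 remove [nzdvu,jrcic,abpr] add [won,sku] -> 13 lines: amp quj bclu kikrz vsr soce won sku opu yqglt mjf rav ndtu
Hunk 3: at line 3 remove [kikrz] add [fmye,riq] -> 14 lines: amp quj bclu fmye riq vsr soce won sku opu yqglt mjf rav ndtu
Hunk 4: at line 9 remove [opu,yqglt] add [qusz] -> 13 lines: amp quj bclu fmye riq vsr soce won sku qusz mjf rav ndtu
Final line count: 13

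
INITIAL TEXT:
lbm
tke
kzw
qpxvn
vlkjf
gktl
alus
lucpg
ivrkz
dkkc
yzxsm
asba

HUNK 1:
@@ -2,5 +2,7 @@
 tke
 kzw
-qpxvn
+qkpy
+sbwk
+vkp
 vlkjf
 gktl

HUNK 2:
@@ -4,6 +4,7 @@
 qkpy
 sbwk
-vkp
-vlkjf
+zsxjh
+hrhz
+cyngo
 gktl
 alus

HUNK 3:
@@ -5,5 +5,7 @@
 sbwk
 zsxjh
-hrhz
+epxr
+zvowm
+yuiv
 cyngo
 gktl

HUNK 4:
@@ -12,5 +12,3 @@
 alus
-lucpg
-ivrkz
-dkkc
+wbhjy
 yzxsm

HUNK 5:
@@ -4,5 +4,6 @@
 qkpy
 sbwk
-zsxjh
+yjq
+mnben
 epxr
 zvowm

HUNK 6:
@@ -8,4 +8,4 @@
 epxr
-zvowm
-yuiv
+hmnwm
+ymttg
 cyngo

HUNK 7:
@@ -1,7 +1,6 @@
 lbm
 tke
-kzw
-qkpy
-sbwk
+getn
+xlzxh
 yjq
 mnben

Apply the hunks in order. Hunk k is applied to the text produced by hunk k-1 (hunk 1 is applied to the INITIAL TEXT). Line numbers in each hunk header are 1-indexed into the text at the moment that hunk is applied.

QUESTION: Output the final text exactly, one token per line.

Answer: lbm
tke
getn
xlzxh
yjq
mnben
epxr
hmnwm
ymttg
cyngo
gktl
alus
wbhjy
yzxsm
asba

Derivation:
Hunk 1: at line 2 remove [qpxvn] add [qkpy,sbwk,vkp] -> 14 lines: lbm tke kzw qkpy sbwk vkp vlkjf gktl alus lucpg ivrkz dkkc yzxsm asba
Hunk 2: at line 4 remove [vkp,vlkjf] add [zsxjh,hrhz,cyngo] -> 15 lines: lbm tke kzw qkpy sbwk zsxjh hrhz cyngo gktl alus lucpg ivrkz dkkc yzxsm asba
Hunk 3: at line 5 remove [hrhz] add [epxr,zvowm,yuiv] -> 17 lines: lbm tke kzw qkpy sbwk zsxjh epxr zvowm yuiv cyngo gktl alus lucpg ivrkz dkkc yzxsm asba
Hunk 4: at line 12 remove [lucpg,ivrkz,dkkc] add [wbhjy] -> 15 lines: lbm tke kzw qkpy sbwk zsxjh epxr zvowm yuiv cyngo gktl alus wbhjy yzxsm asba
Hunk 5: at line 4 remove [zsxjh] add [yjq,mnben] -> 16 lines: lbm tke kzw qkpy sbwk yjq mnben epxr zvowm yuiv cyngo gktl alus wbhjy yzxsm asba
Hunk 6: at line 8 remove [zvowm,yuiv] add [hmnwm,ymttg] -> 16 lines: lbm tke kzw qkpy sbwk yjq mnben epxr hmnwm ymttg cyngo gktl alus wbhjy yzxsm asba
Hunk 7: at line 1 remove [kzw,qkpy,sbwk] add [getn,xlzxh] -> 15 lines: lbm tke getn xlzxh yjq mnben epxr hmnwm ymttg cyngo gktl alus wbhjy yzxsm asba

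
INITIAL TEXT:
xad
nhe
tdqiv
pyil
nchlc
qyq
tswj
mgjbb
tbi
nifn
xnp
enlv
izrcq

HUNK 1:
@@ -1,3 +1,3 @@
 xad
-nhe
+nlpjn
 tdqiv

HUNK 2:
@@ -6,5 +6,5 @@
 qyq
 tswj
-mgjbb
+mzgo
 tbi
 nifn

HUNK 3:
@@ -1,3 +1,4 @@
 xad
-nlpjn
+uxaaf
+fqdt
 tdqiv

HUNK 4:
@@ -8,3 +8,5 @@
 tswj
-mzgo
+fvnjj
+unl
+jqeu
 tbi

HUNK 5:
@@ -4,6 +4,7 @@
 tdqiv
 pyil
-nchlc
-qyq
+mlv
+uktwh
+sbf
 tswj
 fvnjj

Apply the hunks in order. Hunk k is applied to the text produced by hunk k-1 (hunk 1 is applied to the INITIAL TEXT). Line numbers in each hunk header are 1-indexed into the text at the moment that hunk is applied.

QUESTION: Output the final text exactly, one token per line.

Answer: xad
uxaaf
fqdt
tdqiv
pyil
mlv
uktwh
sbf
tswj
fvnjj
unl
jqeu
tbi
nifn
xnp
enlv
izrcq

Derivation:
Hunk 1: at line 1 remove [nhe] add [nlpjn] -> 13 lines: xad nlpjn tdqiv pyil nchlc qyq tswj mgjbb tbi nifn xnp enlv izrcq
Hunk 2: at line 6 remove [mgjbb] add [mzgo] -> 13 lines: xad nlpjn tdqiv pyil nchlc qyq tswj mzgo tbi nifn xnp enlv izrcq
Hunk 3: at line 1 remove [nlpjn] add [uxaaf,fqdt] -> 14 lines: xad uxaaf fqdt tdqiv pyil nchlc qyq tswj mzgo tbi nifn xnp enlv izrcq
Hunk 4: at line 8 remove [mzgo] add [fvnjj,unl,jqeu] -> 16 lines: xad uxaaf fqdt tdqiv pyil nchlc qyq tswj fvnjj unl jqeu tbi nifn xnp enlv izrcq
Hunk 5: at line 4 remove [nchlc,qyq] add [mlv,uktwh,sbf] -> 17 lines: xad uxaaf fqdt tdqiv pyil mlv uktwh sbf tswj fvnjj unl jqeu tbi nifn xnp enlv izrcq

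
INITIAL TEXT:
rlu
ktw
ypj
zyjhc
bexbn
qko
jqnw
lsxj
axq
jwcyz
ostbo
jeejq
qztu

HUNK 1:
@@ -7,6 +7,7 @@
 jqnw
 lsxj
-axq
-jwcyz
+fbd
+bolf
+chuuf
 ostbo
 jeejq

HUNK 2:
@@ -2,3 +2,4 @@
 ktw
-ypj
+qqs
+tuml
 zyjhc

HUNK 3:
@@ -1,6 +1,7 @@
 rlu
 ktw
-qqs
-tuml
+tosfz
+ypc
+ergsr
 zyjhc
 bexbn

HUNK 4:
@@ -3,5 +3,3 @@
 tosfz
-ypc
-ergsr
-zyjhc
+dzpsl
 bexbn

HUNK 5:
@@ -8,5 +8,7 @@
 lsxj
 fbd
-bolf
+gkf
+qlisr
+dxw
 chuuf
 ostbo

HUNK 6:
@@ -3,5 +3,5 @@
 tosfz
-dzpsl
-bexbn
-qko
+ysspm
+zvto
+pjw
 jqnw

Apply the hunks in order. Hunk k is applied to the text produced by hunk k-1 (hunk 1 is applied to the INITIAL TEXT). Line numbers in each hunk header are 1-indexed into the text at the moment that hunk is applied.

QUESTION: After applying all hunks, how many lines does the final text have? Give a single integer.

Hunk 1: at line 7 remove [axq,jwcyz] add [fbd,bolf,chuuf] -> 14 lines: rlu ktw ypj zyjhc bexbn qko jqnw lsxj fbd bolf chuuf ostbo jeejq qztu
Hunk 2: at line 2 remove [ypj] add [qqs,tuml] -> 15 lines: rlu ktw qqs tuml zyjhc bexbn qko jqnw lsxj fbd bolf chuuf ostbo jeejq qztu
Hunk 3: at line 1 remove [qqs,tuml] add [tosfz,ypc,ergsr] -> 16 lines: rlu ktw tosfz ypc ergsr zyjhc bexbn qko jqnw lsxj fbd bolf chuuf ostbo jeejq qztu
Hunk 4: at line 3 remove [ypc,ergsr,zyjhc] add [dzpsl] -> 14 lines: rlu ktw tosfz dzpsl bexbn qko jqnw lsxj fbd bolf chuuf ostbo jeejq qztu
Hunk 5: at line 8 remove [bolf] add [gkf,qlisr,dxw] -> 16 lines: rlu ktw tosfz dzpsl bexbn qko jqnw lsxj fbd gkf qlisr dxw chuuf ostbo jeejq qztu
Hunk 6: at line 3 remove [dzpsl,bexbn,qko] add [ysspm,zvto,pjw] -> 16 lines: rlu ktw tosfz ysspm zvto pjw jqnw lsxj fbd gkf qlisr dxw chuuf ostbo jeejq qztu
Final line count: 16

Answer: 16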